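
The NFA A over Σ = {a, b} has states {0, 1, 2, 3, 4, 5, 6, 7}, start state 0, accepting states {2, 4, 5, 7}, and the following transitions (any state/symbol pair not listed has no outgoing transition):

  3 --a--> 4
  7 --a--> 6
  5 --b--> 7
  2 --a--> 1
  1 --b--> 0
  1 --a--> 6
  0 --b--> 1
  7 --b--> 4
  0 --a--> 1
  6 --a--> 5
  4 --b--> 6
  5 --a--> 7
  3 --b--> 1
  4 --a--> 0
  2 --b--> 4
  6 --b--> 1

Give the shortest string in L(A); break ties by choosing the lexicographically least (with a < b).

A breadth-first search from 0 reaches an accepting state first via the path 0 → 1 → 6 → 5 on input aaa.
No string of length < 3 is accepted (BFS exhausts all shorter strings without reaching an accepting state), and aaa is the lexicographically least accepting string of length 3.

aaa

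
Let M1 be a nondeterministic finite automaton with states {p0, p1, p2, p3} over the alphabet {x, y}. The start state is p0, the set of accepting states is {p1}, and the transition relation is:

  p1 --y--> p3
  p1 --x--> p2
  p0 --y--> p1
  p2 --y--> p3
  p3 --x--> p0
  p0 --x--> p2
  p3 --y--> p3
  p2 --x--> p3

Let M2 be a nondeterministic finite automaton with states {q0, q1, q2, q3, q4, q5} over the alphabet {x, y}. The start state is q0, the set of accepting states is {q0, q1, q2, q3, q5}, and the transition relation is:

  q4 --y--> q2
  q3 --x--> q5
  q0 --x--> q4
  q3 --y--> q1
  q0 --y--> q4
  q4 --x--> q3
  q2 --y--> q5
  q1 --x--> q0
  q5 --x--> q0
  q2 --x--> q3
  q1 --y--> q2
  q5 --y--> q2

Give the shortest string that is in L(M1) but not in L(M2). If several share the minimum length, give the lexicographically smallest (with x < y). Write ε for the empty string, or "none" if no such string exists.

The string y is accepted by M1 but not by M2.
No shorter string lies in the difference, and y is the lexicographically first length-1 string in L(M1) \ L(M2).

y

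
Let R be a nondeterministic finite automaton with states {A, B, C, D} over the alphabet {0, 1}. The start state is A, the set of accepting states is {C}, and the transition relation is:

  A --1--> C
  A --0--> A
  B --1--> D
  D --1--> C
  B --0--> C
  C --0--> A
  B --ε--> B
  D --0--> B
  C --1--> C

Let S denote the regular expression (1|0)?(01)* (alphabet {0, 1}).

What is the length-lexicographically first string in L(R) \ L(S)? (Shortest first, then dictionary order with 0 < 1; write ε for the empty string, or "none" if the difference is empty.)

11

The string 11 is accepted by R but not by S.
No shorter string lies in the difference, and 11 is the lexicographically first length-2 string in L(R) \ L(S).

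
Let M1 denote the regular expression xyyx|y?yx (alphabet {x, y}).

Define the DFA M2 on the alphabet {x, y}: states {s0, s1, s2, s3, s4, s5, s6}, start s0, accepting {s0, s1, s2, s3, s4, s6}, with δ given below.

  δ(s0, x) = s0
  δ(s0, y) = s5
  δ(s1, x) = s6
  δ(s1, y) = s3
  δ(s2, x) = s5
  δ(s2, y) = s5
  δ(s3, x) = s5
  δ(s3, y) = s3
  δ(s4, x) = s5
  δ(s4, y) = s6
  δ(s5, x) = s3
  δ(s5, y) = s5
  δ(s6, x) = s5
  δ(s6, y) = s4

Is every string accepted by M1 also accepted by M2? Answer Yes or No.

Converting the expression M1 to a DFA (subset construction, then merging equivalent states) gives the minimal DFA with states {r0, r1, r2, r3, r4, r5, r6}, start state r0, accepting states {r5} and transitions r0: x→r1, y→r2; r1: x→r3, y→r4; r2: x→r5, y→r6; r3: x→r3, y→r3; r4: x→r3, y→r6; r5: x→r3, y→r3; r6: x→r5, y→r3.
Exploring the product automaton M1 × M2 from the start pair (r0, s0), following both machines on each input symbol, reaches 9 state pairs: (r0, s0), (r1, s0), (r2, s5), (r3, s0), (r4, s5), (r5, s3), (r6, s5), (r3, s5), (r3, s3).
M1 accepts in {r5} and M2 accepts in {s0, s1, s2, s3, s4, s6}. The reachable pairs whose M1-component is accepting are (r5, s3); in each of them the M2-component is accepting too, so the product for L(M1) \ L(M2) (M1-component accepting, M2-component rejecting) has no reachable accepting pair and the difference is empty.
Hence every string in L(M1) is also in L(M2).

Yes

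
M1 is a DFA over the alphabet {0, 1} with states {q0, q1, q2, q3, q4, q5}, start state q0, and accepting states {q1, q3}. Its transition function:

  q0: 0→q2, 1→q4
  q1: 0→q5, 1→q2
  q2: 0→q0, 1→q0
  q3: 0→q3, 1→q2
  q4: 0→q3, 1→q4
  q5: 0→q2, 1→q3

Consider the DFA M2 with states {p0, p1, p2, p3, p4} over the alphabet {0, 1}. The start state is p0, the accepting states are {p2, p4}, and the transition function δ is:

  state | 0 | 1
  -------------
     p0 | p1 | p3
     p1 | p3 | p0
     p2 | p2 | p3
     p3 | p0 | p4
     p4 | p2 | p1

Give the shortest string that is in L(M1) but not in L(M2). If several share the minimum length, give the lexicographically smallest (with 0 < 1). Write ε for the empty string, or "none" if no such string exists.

The string 10 is accepted by M1 but not by M2.
No shorter string lies in the difference, and 10 is the lexicographically first length-2 string in L(M1) \ L(M2).

10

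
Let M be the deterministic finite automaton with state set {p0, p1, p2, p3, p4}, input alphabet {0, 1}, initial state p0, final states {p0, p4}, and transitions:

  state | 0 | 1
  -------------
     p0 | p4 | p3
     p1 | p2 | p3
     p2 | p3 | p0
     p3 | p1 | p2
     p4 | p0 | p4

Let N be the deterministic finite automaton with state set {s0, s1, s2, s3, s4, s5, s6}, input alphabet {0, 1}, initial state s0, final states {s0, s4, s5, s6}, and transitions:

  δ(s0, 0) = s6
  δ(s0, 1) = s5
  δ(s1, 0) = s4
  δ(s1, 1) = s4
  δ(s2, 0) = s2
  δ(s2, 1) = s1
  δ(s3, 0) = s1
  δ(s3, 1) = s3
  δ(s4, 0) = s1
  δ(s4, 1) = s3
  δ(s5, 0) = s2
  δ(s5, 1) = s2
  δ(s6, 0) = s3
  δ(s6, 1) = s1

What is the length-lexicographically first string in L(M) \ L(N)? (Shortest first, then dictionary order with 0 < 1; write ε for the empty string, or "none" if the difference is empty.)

00

The string 00 is accepted by M but not by N.
No shorter string lies in the difference, and 00 is the lexicographically first length-2 string in L(M) \ L(N).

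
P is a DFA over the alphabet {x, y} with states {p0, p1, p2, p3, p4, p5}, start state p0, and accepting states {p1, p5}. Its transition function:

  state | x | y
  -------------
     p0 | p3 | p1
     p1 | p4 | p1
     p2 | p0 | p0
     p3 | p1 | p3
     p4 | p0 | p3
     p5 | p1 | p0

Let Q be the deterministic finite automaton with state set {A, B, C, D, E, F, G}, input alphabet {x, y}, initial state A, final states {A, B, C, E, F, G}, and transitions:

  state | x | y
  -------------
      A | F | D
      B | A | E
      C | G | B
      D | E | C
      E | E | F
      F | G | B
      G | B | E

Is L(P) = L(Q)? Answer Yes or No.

The string y is accepted by P but rejected by Q.
So L(P) ≠ L(Q).

No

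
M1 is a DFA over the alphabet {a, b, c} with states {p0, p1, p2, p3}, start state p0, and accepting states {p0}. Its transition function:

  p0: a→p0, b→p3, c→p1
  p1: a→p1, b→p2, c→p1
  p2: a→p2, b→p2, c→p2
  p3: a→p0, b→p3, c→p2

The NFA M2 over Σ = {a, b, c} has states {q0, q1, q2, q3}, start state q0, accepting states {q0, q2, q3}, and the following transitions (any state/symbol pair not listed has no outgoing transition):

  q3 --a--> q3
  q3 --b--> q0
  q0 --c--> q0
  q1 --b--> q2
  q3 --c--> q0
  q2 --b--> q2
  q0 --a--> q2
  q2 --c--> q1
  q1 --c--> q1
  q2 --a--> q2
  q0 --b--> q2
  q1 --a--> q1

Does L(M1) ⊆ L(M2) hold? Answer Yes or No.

Exploring the product automaton M1 × M2 from the start pair (p0, q0), following both machines on each input symbol, reaches 8 state pairs: (p0, q0), (p0, q2), (p3, q2), (p1, q0), (p1, q1), (p2, q1), (p1, q2), (p2, q2).
M1 accepts in {p0} and M2 accepts in {q0, q2, q3}. The reachable pairs whose M1-component is accepting are (p0, q0), (p0, q2); in each of them the M2-component is accepting too, so the product for L(M1) \ L(M2) (M1-component accepting, M2-component rejecting) has no reachable accepting pair and the difference is empty.
Hence every string in L(M1) is also in L(M2).

Yes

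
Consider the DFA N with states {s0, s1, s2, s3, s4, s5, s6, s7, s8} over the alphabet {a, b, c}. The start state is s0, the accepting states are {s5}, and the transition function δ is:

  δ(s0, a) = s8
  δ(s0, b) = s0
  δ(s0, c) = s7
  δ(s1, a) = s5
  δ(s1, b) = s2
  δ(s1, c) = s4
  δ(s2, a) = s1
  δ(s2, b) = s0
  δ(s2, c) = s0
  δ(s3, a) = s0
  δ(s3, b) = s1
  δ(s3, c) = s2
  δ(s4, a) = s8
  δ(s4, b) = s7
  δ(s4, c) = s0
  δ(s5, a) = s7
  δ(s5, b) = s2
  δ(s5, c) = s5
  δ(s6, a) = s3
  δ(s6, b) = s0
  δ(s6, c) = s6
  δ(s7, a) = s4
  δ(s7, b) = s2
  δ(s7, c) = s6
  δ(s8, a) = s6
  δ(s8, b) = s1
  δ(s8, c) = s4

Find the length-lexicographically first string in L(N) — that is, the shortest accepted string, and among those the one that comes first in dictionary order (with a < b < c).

aba

A breadth-first search from s0 reaches an accepting state first via the path s0 → s8 → s1 → s5 on input aba.
No string of length < 3 is accepted (BFS exhausts all shorter strings without reaching an accepting state), and aba is the lexicographically least accepting string of length 3.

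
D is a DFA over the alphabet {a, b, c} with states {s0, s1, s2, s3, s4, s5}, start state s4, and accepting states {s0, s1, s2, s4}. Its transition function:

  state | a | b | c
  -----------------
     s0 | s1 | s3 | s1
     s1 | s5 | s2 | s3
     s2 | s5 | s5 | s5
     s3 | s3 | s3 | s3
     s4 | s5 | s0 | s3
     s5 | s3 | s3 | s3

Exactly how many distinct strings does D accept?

6

The useful subgraph on states {s0, s1, s2, s4} is acyclic, so L(D) is finite; the longest accepting path visits 4 useful states, giving maximum string length 3.
Counting accepting paths from s4 by length: 1 of length 0, 1 of length 1, 2 of length 2, 2 of length 3. Total 6.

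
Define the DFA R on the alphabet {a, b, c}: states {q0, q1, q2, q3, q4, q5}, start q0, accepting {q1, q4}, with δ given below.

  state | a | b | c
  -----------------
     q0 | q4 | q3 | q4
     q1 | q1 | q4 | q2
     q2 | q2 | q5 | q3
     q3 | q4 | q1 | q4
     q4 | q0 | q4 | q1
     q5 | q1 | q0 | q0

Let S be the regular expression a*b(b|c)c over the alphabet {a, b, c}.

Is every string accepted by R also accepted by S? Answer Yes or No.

No

The string a is in L(R) but not in L(S).
So L(R) ⊄ L(S).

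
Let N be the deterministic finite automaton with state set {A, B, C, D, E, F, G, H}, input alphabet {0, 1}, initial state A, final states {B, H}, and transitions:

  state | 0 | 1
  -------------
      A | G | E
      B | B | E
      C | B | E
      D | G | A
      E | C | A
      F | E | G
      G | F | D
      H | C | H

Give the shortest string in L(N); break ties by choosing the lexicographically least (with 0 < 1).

A breadth-first search from A reaches an accepting state first via the path A → E → C → B on input 100.
No string of length < 3 is accepted (BFS exhausts all shorter strings without reaching an accepting state), and 100 is the lexicographically least accepting string of length 3.

100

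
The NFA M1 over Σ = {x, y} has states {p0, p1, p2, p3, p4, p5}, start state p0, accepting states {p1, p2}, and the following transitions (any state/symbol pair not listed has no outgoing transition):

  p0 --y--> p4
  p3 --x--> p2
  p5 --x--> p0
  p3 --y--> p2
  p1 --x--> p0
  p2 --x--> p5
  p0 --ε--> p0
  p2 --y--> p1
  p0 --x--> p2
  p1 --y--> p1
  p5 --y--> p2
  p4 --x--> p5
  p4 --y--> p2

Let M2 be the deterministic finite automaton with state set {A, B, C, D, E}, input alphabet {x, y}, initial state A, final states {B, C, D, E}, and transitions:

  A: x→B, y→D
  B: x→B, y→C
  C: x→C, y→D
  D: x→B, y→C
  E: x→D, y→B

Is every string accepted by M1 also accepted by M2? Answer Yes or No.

Exploring the product automaton M1 × M2 from the start pair (p0, A), following both machines on each input symbol, reaches 12 state pairs: (p0, A), (p2, B), (p4, D), (p5, B), (p1, C), (p2, C), (p0, B), (p0, C), (p1, D), (p5, C), (p4, C), (p2, D).
M1 accepts in {p1, p2} and M2 accepts in {B, C, D, E}. The reachable pairs whose M1-component is accepting are (p2, B), (p1, C), (p2, C), (p1, D), (p2, D); in each of them the M2-component is accepting too, so the product for L(M1) \ L(M2) (M1-component accepting, M2-component rejecting) has no reachable accepting pair and the difference is empty.
Hence every string in L(M1) is also in L(M2).

Yes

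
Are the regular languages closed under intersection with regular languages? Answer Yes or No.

Yes

This is a special case of closure under intersection: the product of the two DFAs, accepting on F₁ × F₂, recognises the intersection.
So the regular languages are closed under intersection with a regular language.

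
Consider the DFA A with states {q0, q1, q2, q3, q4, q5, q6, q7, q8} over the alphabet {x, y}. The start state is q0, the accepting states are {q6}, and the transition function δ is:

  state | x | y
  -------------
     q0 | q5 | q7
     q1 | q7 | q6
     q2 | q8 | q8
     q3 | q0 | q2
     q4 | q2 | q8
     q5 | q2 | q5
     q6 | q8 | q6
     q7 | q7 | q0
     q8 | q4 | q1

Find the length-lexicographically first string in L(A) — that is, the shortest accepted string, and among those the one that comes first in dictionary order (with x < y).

A breadth-first search from q0 reaches an accepting state first via the path q0 → q5 → q2 → q8 → q1 → q6 on input xxxyy.
No string of length < 5 is accepted (BFS exhausts all shorter strings without reaching an accepting state), and xxxyy is the lexicographically least accepting string of length 5.

xxxyy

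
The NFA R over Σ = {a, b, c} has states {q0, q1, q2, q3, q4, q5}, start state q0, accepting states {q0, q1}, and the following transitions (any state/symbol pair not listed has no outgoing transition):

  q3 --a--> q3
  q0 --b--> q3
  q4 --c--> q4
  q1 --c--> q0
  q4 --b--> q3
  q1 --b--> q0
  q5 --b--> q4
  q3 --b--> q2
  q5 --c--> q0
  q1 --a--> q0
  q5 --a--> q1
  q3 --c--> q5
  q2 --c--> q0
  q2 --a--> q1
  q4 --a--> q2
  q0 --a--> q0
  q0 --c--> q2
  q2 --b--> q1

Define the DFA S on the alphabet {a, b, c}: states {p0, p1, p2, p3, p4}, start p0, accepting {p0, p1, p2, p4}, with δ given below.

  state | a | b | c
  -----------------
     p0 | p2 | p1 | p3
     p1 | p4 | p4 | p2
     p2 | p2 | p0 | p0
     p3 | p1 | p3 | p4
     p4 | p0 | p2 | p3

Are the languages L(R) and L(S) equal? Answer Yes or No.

The string cb is accepted by R but rejected by S.
So L(R) ≠ L(S).

No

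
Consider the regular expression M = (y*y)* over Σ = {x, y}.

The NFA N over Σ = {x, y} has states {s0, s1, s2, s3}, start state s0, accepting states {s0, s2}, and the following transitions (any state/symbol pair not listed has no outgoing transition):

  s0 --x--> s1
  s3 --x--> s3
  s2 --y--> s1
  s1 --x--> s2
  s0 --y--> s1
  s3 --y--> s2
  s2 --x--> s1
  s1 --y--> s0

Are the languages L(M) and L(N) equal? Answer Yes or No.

No

The string y is accepted by M but rejected by N.
So L(M) ≠ L(N).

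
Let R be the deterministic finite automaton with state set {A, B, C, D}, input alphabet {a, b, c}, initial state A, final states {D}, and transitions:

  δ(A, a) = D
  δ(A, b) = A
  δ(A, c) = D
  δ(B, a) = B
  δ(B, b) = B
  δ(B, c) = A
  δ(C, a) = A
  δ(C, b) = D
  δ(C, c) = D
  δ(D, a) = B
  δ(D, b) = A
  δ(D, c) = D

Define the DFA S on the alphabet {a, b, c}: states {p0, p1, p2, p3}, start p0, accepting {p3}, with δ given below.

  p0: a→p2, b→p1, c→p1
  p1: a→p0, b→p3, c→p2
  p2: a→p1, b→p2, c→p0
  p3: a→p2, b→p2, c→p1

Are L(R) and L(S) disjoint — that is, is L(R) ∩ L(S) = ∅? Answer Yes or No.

Yes

Exploring the product automaton R × S from the start pair (A, p0), following both machines on each input symbol, reaches 11 state pairs: (A, p0), (D, p2), (A, p1), (D, p1), (B, p1), (A, p2), (D, p0), (A, p3), (B, p0), (B, p3), (B, p2).
R accepts in {D} and S accepts in {p3}; no reachable pair has both components accepting, so no string drives both machines to acceptance simultaneously and L(R) ∩ L(S) = ∅.
So no string is accepted by both, and the intersection is empty.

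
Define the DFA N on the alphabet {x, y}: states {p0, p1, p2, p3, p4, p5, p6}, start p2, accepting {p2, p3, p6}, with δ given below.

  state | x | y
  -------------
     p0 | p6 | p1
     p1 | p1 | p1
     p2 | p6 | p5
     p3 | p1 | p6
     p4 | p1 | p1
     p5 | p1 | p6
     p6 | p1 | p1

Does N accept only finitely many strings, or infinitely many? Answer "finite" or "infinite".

The useful states (reachable from p2 and able to reach an accepting state) are {p2, p5, p6}.
Restricted to these states the transition graph has no cycle, so every accepting path has bounded length and L is finite.

finite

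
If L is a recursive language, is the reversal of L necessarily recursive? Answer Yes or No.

Reverse the input on the tape and then run the decider for L; this halts and accepts exactly Lᴿ.
So the recursive languages are closed under reversal.

Yes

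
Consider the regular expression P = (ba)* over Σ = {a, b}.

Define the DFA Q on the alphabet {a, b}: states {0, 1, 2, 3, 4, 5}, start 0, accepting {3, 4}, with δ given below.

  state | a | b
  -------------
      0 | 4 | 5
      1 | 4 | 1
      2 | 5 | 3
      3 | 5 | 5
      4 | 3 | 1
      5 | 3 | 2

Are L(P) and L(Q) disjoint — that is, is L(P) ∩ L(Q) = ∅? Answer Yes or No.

No

The string ba is accepted by both P and Q.
Hence L(P) ∩ L(Q) ≠ ∅.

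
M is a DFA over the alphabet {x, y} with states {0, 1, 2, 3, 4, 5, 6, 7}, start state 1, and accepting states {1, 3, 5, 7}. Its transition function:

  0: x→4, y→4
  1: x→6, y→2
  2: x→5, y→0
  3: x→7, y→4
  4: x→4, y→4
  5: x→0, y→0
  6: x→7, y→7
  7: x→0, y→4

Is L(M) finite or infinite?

The useful states (reachable from 1 and able to reach an accepting state) are {1, 2, 5, 6, 7}.
Restricted to these states the transition graph has no cycle, so every accepting path has bounded length and L is finite.

finite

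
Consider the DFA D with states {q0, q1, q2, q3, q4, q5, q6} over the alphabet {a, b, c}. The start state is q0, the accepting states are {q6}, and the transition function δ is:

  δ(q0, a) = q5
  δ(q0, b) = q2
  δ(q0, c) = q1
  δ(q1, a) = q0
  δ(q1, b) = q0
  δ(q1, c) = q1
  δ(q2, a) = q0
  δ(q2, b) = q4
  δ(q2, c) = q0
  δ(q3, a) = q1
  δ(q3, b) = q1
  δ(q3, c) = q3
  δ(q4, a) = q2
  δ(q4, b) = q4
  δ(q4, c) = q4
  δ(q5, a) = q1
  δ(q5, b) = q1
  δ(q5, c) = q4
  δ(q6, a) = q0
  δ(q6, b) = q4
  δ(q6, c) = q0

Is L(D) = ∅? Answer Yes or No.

The states reachable from the start state are {q0, q1, q2, q4, q5}.
None of the accepting states {q6} is reachable, so no string is accepted and L(D) = ∅.

Yes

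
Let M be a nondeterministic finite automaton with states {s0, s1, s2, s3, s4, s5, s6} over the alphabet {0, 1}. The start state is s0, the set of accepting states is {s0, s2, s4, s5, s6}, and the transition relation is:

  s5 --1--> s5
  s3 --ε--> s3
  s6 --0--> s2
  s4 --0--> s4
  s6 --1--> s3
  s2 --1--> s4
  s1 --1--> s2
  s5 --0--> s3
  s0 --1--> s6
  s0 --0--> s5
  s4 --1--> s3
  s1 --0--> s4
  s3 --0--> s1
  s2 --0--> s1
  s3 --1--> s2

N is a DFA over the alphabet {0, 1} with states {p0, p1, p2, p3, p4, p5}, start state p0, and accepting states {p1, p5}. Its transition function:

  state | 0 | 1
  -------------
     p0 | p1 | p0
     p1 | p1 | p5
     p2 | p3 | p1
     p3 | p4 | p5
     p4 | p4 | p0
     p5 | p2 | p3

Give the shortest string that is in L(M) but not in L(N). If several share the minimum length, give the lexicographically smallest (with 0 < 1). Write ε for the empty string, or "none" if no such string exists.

ε

The empty string ε is accepted by M but not by N.
Since ε is the unique shortest string, it is the required witness.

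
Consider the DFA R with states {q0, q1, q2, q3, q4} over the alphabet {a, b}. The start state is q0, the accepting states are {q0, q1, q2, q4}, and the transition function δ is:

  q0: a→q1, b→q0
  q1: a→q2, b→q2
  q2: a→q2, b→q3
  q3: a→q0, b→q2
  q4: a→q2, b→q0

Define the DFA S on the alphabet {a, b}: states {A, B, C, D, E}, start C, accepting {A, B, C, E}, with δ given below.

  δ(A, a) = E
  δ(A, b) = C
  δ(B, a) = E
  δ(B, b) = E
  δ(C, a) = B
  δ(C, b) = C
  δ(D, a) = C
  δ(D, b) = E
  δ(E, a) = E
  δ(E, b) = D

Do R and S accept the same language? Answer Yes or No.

Yes

Exploring the product automaton R × S from the start pair (q0, C), following both machines on each input symbol, reaches 4 state pairs: (q0, C), (q1, B), (q2, E), (q3, D).
R accepts in {q0, q1, q2, q4} and S accepts in {A, B, C, E}. In every reachable pair the two components are either both accepting — (q0, C), (q1, B), (q2, E) — or both non-accepting, so no string is accepted by exactly one of the machines: L(R) \ L(S) and L(S) \ L(R) are both empty.
Hence every string is accepted by R iff it is accepted by S, and the two languages coincide.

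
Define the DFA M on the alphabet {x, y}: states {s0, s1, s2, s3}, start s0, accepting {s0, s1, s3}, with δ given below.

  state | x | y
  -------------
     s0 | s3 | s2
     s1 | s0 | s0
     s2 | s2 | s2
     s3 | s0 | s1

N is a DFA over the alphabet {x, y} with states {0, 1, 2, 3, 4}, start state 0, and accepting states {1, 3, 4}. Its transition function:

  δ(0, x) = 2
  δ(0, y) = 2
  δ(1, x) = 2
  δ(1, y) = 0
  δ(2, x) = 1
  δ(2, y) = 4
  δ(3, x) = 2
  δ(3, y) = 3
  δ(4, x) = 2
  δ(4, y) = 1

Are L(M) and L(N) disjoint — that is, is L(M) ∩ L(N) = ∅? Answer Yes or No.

The string xx is accepted by both M and N.
Hence L(M) ∩ L(N) ≠ ∅.

No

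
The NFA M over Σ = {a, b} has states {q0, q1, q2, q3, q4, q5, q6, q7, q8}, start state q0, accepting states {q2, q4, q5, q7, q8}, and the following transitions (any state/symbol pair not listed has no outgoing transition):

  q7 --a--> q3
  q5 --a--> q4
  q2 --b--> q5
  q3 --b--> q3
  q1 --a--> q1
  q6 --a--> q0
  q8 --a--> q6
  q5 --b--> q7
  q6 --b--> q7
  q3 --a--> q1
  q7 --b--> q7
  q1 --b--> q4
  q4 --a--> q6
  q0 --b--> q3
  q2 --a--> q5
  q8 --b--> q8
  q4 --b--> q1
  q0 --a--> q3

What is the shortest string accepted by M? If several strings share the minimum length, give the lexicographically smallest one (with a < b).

A breadth-first search from q0 reaches an accepting state first via the path q0 → q3 → q1 → q4 on input aab.
No string of length < 3 is accepted (BFS exhausts all shorter strings without reaching an accepting state), and aab is the lexicographically least accepting string of length 3.

aab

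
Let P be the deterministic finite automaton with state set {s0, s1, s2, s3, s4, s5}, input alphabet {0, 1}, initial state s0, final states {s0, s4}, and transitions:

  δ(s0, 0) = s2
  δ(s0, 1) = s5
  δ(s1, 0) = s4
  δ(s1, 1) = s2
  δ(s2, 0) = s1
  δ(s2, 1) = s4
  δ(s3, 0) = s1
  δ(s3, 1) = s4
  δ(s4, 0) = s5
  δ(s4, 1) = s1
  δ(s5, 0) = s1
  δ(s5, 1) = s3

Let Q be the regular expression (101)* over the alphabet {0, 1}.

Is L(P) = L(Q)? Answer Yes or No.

No

The string 01 is accepted by P but rejected by Q.
So L(P) ≠ L(Q).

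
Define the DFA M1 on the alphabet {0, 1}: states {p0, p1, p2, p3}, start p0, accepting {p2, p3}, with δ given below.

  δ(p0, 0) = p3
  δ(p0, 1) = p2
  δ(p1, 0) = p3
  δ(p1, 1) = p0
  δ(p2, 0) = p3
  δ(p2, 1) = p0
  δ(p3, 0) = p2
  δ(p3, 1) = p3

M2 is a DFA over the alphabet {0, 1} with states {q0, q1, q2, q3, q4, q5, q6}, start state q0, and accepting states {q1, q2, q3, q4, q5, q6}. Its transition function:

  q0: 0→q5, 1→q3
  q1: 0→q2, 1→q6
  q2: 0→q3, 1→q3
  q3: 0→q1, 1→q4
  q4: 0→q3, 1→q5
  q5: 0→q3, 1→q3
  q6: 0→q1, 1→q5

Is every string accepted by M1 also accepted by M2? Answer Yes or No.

Yes

Exploring the product automaton M1 × M2 from the start pair (p0, q0), following both machines on each input symbol, reaches 16 state pairs: (p0, q0), (p3, q5), (p2, q3), (p3, q3), (p3, q1), (p0, q4), (p2, q1), (p3, q4), (p2, q2), (p3, q6), (p2, q5), (p3, q2), (p0, q6), (p0, q3), (p2, q4), (p0, q5).
M1 accepts in {p2, p3} and M2 accepts in {q1, q2, q3, q4, q5, q6}. The reachable pairs whose M1-component is accepting are (p3, q5), (p2, q3), (p3, q3), (p3, q1), (p2, q1), (p3, q4), (p2, q2), (p3, q6), (p2, q5), (p3, q2), (p2, q4); in each of them the M2-component is accepting too, so the product for L(M1) \ L(M2) (M1-component accepting, M2-component rejecting) has no reachable accepting pair and the difference is empty.
Hence every string in L(M1) is also in L(M2).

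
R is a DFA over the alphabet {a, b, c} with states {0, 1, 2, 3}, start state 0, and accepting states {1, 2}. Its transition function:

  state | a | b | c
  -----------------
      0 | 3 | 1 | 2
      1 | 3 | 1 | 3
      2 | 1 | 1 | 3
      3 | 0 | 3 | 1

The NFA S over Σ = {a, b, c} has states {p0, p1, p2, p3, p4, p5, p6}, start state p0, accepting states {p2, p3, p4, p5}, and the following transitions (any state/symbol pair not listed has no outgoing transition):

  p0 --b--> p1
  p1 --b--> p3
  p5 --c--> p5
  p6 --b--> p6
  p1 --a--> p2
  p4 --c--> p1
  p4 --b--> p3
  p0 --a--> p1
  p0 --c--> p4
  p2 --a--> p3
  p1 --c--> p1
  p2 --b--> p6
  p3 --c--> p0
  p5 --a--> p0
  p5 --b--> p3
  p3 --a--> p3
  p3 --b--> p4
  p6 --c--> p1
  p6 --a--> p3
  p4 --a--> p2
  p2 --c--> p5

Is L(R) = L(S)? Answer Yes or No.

No

The string b is accepted by R but rejected by S.
So L(R) ≠ L(S).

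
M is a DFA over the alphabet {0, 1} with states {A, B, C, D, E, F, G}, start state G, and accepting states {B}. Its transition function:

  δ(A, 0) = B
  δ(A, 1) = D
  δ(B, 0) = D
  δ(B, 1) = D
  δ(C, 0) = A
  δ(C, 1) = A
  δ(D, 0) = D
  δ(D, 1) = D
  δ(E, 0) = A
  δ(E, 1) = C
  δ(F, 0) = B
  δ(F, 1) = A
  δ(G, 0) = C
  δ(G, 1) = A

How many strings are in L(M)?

The useful subgraph on states {A, B, C, G} is acyclic, so L(M) is finite; the longest accepting path visits 4 useful states, giving maximum string length 3.
Counting accepting paths from G by length: 1 of length 2, 2 of length 3. Total 3.

3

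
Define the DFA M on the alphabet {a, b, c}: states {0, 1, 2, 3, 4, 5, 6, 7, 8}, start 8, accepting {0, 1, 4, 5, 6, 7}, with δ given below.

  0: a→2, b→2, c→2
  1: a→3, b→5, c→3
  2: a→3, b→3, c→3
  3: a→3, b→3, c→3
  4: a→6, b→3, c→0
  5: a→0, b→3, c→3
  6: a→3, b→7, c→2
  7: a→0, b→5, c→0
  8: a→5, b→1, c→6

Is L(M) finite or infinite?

finite

The useful states (reachable from 8 and able to reach an accepting state) are {0, 1, 5, 6, 7, 8}.
Restricted to these states the transition graph has no cycle, so every accepting path has bounded length and L is finite.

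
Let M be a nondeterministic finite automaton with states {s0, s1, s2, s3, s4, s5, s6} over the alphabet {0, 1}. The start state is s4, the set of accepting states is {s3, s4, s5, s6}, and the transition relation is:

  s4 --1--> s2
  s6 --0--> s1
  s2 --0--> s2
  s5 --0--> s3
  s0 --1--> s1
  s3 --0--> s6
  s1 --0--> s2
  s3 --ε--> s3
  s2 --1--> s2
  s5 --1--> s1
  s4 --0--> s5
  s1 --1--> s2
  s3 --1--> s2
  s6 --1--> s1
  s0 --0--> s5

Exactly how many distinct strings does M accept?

The useful subgraph on states {s3, s4, s5, s6} is acyclic, so L(M) is finite; the longest accepting path visits 4 useful states, giving maximum string length 3.
Counting accepting paths from s4 by length: 1 of length 0, 1 of length 1, 1 of length 2, 1 of length 3. Total 4.

4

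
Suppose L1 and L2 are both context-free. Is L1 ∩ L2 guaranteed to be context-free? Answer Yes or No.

No

{aⁿbⁿcᵐ : m,n≥0} and {aᵐbⁿcⁿ : m,n≥0} are both context-free, but their intersection {aⁿbⁿcⁿ : n≥0} is not (pumping lemma).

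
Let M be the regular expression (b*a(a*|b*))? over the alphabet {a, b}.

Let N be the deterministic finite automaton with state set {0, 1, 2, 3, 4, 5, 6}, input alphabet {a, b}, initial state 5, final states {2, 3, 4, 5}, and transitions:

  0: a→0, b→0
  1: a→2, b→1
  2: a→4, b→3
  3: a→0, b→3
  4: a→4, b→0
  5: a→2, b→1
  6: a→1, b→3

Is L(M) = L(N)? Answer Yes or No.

Converting the expression M to a DFA (subset construction, then merging equivalent states) gives the minimal DFA with states {m0, m1, m2, m3, m4, m5}, start state m0, accepting states {m0, m1, m3, m4} and transitions m0: a→m1, b→m2; m1: a→m3, b→m4; m2: a→m1, b→m2; m3: a→m3, b→m5; m4: a→m5, b→m4; m5: a→m5, b→m5.
Exploring the product automaton M × N from the start pair (m0, 5), following both machines on each input symbol, reaches 6 state pairs: (m0, 5), (m1, 2), (m2, 1), (m3, 4), (m4, 3), (m5, 0).
M accepts in {m0, m1, m3, m4} and N accepts in {2, 3, 4, 5}. In every reachable pair the two components are either both accepting — (m0, 5), (m1, 2), (m3, 4), (m4, 3) — or both non-accepting, so no string is accepted by exactly one of the machines: L(M) \ L(N) and L(N) \ L(M) are both empty.
Hence every string is accepted by M iff it is accepted by N, and the two languages coincide.

Yes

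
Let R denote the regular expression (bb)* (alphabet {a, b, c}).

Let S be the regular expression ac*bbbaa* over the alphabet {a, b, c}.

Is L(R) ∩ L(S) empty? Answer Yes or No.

Yes

Converting the expression R to a DFA (subset construction, then merging equivalent states) gives the minimal DFA with states {r0, r1, r2}, start state r0, accepting states {r0} and transitions r0: a→r1, b→r2, c→r1; r1: a→r1, b→r1, c→r1; r2: a→r1, b→r0, c→r1.
Converting the expression S to a DFA (subset construction, then merging equivalent states) gives the minimal DFA with states {s0, s1, s2, s3, s4, s5, s6}, start state s0, accepting states {s6} and transitions s0: a→s1, b→s2, c→s2; s1: a→s2, b→s3, c→s1; s2: a→s2, b→s2, c→s2; s3: a→s2, b→s4, c→s2; s4: a→s2, b→s5, c→s2; s5: a→s6, b→s2, c→s2; s6: a→s6, b→s2, c→s2.
Exploring the product automaton R × S from the start pair (r0, s0), following both machines on each input symbol, reaches 9 state pairs: (r0, s0), (r1, s1), (r2, s2), (r1, s2), (r1, s3), (r0, s2), (r1, s4), (r1, s5), (r1, s6).
R accepts in {r0} and S accepts in {s6}; no reachable pair has both components accepting, so no string drives both machines to acceptance simultaneously and L(R) ∩ L(S) = ∅.
So no string is accepted by both, and the intersection is empty.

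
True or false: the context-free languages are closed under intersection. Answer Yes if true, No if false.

{aⁿbⁿcᵐ : m,n≥0} and {aᵐbⁿcⁿ : m,n≥0} are both context-free, but their intersection {aⁿbⁿcⁿ : n≥0} is not (pumping lemma).

No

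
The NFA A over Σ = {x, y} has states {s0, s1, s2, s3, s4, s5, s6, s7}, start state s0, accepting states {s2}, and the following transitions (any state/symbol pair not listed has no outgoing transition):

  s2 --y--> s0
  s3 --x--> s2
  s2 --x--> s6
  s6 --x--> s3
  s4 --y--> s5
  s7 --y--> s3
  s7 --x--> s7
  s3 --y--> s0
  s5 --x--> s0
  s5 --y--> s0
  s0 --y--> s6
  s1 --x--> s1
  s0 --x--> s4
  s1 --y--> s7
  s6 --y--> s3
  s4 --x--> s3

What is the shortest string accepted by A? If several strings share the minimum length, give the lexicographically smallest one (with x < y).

xxx

A breadth-first search from s0 reaches an accepting state first via the path s0 → s4 → s3 → s2 on input xxx.
No string of length < 3 is accepted (BFS exhausts all shorter strings without reaching an accepting state), and xxx is the lexicographically least accepting string of length 3.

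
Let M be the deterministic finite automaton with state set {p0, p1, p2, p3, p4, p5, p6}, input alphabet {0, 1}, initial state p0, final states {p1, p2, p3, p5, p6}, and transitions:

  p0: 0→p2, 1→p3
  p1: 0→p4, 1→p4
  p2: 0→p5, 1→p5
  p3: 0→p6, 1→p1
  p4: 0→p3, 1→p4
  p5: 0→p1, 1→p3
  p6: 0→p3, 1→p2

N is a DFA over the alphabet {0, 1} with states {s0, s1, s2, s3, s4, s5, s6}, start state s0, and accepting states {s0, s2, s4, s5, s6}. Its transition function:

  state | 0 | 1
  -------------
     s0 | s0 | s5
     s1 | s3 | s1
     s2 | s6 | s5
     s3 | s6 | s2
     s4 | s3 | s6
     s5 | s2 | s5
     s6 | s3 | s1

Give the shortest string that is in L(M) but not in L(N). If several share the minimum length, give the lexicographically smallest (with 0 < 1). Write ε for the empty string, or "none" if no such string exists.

1000

The string 1000 is accepted by M but not by N.
No shorter string lies in the difference, and 1000 is the lexicographically first length-4 string in L(M) \ L(N).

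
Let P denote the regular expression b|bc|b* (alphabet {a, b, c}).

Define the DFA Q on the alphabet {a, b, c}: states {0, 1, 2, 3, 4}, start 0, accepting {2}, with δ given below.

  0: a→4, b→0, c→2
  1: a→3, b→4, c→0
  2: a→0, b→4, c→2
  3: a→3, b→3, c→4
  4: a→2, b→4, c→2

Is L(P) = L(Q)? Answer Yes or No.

The empty string ε is accepted by P but rejected by Q.
So L(P) ≠ L(Q).

No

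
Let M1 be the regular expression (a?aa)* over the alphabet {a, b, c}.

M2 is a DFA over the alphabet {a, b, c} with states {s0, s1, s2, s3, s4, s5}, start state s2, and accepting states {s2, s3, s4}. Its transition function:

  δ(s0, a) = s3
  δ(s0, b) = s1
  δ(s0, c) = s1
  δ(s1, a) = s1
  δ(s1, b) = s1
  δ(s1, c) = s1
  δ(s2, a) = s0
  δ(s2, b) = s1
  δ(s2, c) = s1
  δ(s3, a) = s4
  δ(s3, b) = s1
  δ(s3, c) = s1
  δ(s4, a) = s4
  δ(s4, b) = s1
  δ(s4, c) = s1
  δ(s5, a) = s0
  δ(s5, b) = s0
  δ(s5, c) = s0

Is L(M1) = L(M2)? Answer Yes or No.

Converting the expression M1 to a DFA (subset construction, then merging equivalent states) gives the minimal DFA with states {r0, r1, r2, r3}, start state r0, accepting states {r0, r3} and transitions r0: a→r1, b→r2, c→r2; r1: a→r3, b→r2, c→r2; r2: a→r2, b→r2, c→r2; r3: a→r3, b→r2, c→r2.
Exploring the product automaton M1 × M2 from the start pair (r0, s2), following both machines on each input symbol, reaches 5 state pairs: (r0, s2), (r1, s0), (r2, s1), (r3, s3), (r3, s4).
M1 accepts in {r0, r3} and M2 accepts in {s2, s3, s4}. In every reachable pair the two components are either both accepting — (r0, s2), (r3, s3), (r3, s4) — or both non-accepting, so no string is accepted by exactly one of the machines: L(M1) \ L(M2) and L(M2) \ L(M1) are both empty.
Hence every string is accepted by M1 iff it is accepted by M2, and the two languages coincide.

Yes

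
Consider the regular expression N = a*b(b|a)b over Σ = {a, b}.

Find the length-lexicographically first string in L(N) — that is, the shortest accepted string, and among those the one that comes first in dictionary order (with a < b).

By inspection of the expression, no string of length less than 3 matches, and bab is the lexicographically first match of length 3.

bab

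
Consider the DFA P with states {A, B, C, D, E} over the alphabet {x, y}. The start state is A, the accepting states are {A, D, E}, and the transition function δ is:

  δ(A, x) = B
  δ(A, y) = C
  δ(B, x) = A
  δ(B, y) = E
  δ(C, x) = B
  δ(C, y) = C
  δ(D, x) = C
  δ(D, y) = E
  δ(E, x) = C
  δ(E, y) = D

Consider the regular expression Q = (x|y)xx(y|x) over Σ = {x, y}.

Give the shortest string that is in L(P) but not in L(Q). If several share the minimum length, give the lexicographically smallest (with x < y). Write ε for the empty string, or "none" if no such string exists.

The empty string ε is accepted by P but not by Q.
Since ε is the unique shortest string, it is the required witness.

ε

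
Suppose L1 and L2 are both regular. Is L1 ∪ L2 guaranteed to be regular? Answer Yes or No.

Yes

Given DFAs for L₁ and L₂, run them in parallel: the product automaton on Q₁ × Q₂ that accepts when either component is accepting recognises L₁ ∪ L₂ (equivalently, R₁ | R₂ is a regular expression for it).
So the regular languages are closed under union.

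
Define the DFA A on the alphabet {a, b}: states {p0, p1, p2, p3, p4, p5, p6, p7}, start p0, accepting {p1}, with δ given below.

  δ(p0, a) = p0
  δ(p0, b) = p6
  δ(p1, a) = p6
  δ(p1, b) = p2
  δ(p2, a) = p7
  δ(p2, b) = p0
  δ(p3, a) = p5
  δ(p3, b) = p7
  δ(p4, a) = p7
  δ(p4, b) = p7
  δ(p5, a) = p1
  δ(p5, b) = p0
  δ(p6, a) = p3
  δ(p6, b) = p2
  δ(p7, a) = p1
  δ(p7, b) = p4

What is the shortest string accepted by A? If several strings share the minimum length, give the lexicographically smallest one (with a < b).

baaa

A breadth-first search from p0 reaches an accepting state first via the path p0 → p6 → p3 → p5 → p1 on input baaa.
No string of length < 4 is accepted (BFS exhausts all shorter strings without reaching an accepting state), and baaa is the lexicographically least accepting string of length 4.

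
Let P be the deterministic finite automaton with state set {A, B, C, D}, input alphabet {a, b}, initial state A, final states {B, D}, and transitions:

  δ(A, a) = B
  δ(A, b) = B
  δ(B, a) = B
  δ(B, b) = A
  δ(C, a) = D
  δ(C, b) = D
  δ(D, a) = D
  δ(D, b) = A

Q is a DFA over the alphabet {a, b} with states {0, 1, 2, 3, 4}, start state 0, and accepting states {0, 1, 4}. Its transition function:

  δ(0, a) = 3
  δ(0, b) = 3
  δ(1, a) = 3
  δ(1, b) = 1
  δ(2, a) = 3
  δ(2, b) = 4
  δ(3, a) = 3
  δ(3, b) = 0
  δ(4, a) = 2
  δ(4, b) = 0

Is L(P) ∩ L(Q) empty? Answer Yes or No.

Yes

Exploring the product automaton P × Q from the start pair (A, 0), following both machines on each input symbol, reaches 2 state pairs: (A, 0), (B, 3).
P accepts in {B, D} and Q accepts in {0, 1, 4}; no reachable pair has both components accepting, so no string drives both machines to acceptance simultaneously and L(P) ∩ L(Q) = ∅.
So no string is accepted by both, and the intersection is empty.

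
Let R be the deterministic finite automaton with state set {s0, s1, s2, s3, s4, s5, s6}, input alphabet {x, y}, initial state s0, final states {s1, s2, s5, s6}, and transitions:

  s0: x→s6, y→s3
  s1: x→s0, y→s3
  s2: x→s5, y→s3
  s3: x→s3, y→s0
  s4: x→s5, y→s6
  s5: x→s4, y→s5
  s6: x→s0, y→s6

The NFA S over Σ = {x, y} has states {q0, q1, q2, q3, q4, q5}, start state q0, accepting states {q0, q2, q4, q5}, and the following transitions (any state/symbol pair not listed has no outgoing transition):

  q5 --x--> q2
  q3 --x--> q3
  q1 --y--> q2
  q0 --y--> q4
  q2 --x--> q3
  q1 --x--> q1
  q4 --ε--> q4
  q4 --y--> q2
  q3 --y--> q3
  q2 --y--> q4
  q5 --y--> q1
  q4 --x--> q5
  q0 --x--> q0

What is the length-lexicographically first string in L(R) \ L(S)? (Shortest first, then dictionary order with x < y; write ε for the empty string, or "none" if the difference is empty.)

yyx

The string yyx is accepted by R but not by S.
No shorter string lies in the difference, and yyx is the lexicographically first length-3 string in L(R) \ L(S).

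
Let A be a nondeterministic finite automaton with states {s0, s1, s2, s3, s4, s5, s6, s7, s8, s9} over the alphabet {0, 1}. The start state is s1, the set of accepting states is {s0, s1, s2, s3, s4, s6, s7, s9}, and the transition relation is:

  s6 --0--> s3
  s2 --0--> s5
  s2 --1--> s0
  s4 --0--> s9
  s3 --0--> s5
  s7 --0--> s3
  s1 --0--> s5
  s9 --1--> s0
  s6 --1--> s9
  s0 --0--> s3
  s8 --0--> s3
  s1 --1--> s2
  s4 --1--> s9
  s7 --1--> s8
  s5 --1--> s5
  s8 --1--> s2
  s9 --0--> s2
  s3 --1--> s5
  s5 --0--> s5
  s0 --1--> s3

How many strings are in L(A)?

5

The useful subgraph on states {s0, s1, s2, s3} is acyclic, so L(A) is finite; the longest accepting path visits 4 useful states, giving maximum string length 3.
Counting accepting paths from s1 by length: 1 of length 0, 1 of length 1, 1 of length 2, 2 of length 3. Total 5.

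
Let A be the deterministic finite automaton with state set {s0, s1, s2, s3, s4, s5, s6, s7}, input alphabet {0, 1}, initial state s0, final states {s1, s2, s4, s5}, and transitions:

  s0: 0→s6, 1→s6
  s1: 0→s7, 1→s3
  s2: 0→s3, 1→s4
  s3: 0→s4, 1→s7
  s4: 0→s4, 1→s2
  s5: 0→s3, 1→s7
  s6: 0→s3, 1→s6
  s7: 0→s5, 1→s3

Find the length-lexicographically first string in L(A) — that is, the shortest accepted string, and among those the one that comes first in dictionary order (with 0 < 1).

A breadth-first search from s0 reaches an accepting state first via the path s0 → s6 → s3 → s4 on input 000.
No string of length < 3 is accepted (BFS exhausts all shorter strings without reaching an accepting state), and 000 is the lexicographically least accepting string of length 3.

000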